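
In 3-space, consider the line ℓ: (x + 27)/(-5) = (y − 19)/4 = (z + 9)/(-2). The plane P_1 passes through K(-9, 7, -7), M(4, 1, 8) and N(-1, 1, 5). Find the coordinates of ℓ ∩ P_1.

ℓ has direction (-5, 4, -2) through (-27, 19, -9).
KM = (13, -6, 15), KN = (8, -6, 12); a normal to P_1 is KM × KN = (18, -36, -30).
Using K: P_1 has equation 18x - 36y - 30z = -204.
Substitute r = (-27, 19, -9) + t(-5, 4, -2) into the plane: -900 + (-174)t = -204, so t = -4.
Intersection: (-27, 19, -9) + (-4)·(-5, 4, -2) = (-7, 3, -1).

(-7, 3, -1)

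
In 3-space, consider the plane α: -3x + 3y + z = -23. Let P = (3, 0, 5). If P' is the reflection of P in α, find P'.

λ = (n·P − d)/|n|² = (-4 − (-23))/19 = 1.
Reflection = P − 2λn = (3, 0, 5) − 2·(-3, 3, 1) = (9, -6, 3).

(9, -6, 3)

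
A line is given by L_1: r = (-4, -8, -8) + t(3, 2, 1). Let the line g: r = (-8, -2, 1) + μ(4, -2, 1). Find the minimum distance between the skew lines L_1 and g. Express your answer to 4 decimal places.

9.3186

Common perpendicular direction n = (3, 2, 1) × (4, -2, 1) = (4, 1, -14).
With w = (-8, -2, 1) − (-4, -8, -8) = (-4, 6, 9), w · n = -136.
Distance = |w · n| / |n| = |-136| / √213 ≈ 9.3186.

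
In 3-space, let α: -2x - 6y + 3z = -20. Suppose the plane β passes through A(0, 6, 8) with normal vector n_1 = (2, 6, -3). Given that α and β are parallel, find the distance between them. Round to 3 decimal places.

β: n_1·r = n_1·A gives 2x + 6y - 3z = 12.
Rescale β by 1/(-1): -2x - 6y + 3z = -12. Then distance = |-20 − (-12)| / √49 ≈ 1.143.

1.143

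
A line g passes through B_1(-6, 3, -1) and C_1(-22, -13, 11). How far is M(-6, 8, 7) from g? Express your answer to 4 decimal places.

9.4133

A direction vector for g is C_1 − B_1 = (-16, -16, 12).
Taking (-6, 3, -1) on g with direction v = (-16, -16, 12): w = M − (-6, 3, -1) = (0, 5, 8), and w × v = (188, -128, 80).
Distance = |w × v| / |v| = √58128 / √656 ≈ 9.4133.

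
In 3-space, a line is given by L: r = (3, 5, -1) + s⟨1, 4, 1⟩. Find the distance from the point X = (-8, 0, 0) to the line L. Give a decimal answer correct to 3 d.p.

Taking (3, 5, -1) on L with direction v = (1, 4, 1): w = X − (3, 5, -1) = (-11, -5, 1), and w × v = (-9, 12, -39).
Distance = |w × v| / |v| = √1746 / √18 ≈ 9.849.

9.849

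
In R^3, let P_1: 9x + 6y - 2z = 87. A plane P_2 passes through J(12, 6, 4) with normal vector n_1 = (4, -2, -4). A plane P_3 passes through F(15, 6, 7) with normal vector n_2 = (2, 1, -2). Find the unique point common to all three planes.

P_2: n_1·r = n_1·J gives 4x - 2y - 4z = 20.
P_3: n_2·r = n_2·F gives 2x + y - 2z = 22.
Solving the 3×3 linear system 9x + 6y - 2z = 87, 4x - 2y - 4z = 20, 2x + y - 2z = 22 (e.g. by elimination or Cramer's rule, determinant = 56) gives (5, 6, -3).

(5, 6, -3)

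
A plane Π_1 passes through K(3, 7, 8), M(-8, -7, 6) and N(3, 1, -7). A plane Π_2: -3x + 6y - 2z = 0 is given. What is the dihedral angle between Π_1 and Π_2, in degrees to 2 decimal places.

KM = (-11, -14, -2), KN = (0, -6, -15); a normal to Π_1 is KM × KN = (198, -165, 66).
Using K: Π_1 has equation 198x - 165y + 66z = -33.
cos θ = |n₁·n₂| / (|n₁||n₂|) = |-1716| / (√70785 · √49).
θ = arccos(0.92140) ≈ 22.87°.

22.87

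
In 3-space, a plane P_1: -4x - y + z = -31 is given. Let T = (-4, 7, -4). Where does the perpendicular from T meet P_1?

(4, 9, -6)

Foot = T − λn with λ = (n·T − d)/|n|² = (5 − (-31))/18 = 2.
Foot = (-4, 7, -4) − 2·(-4, -1, 1) = (4, 9, -6).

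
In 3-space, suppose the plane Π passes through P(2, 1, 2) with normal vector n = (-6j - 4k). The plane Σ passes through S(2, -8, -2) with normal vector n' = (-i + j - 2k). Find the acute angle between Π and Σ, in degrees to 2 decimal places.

83.50

Π: n·r = n·P gives -6y - 4z = -14.
Σ: n'·r = n'·S gives -x + y - 2z = -6.
cos θ = |n₁·n₂| / (|n₁||n₂|) = |2| / (√52 · √6).
θ = arccos(0.11323) ≈ 83.50°.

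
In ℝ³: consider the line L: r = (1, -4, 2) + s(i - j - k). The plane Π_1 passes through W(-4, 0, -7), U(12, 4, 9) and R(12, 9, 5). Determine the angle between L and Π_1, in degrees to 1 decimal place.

WU = (16, 4, 16), WR = (16, 9, 12); a normal to Π_1 is WU × WR = (-96, 64, 80).
Using W: Π_1 has equation -96x + 64y + 80z = -176.
sin θ = |n·v| / (|n||v|) = |-240| / (√19712 · √3) = 0.98693.
θ ≈ 80.7°.

80.7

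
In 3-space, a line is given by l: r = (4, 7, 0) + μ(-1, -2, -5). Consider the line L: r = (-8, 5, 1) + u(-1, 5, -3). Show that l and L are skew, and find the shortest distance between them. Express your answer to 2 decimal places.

Common perpendicular direction n = (-1, -2, -5) × (-1, 5, -3) = (31, 2, -7).
With w = (-8, 5, 1) − (4, 7, 0) = (-12, -2, 1), w · n = -383.
Since n ≠ 0 the lines are not parallel, and w · n = -383 ≠ 0 so they do not intersect; hence they are skew.
Distance = |w · n| / |n| = |-383| / √1014 ≈ 12.03.

12.03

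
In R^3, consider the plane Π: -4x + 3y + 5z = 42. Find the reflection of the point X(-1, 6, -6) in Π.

(-9, 12, 4)

λ = (n·X − d)/|n|² = (-8 − 42)/50 = -1.
Reflection = X − 2λn = (-1, 6, -6) − (-2)·(-4, 3, 5) = (-9, 12, 4).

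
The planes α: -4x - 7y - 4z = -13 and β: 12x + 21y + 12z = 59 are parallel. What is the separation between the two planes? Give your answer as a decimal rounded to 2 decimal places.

0.74

Rescale β by 1/(-3): -4x - 7y - 4z = -59/3. Then distance = |-13 − (-59/3)| / √81 ≈ 0.74.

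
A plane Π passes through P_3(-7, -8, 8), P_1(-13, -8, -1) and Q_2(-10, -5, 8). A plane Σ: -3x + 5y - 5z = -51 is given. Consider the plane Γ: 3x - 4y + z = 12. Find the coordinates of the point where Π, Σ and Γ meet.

(-8, -7, 8)

P_3P_1 = (-6, 0, -9), P_3Q_2 = (-3, 3, 0); a normal to Π is P_3P_1 × P_3Q_2 = (27, 27, -18).
Using P_3: Π has equation 27x + 27y - 18z = -549.
Solving the 3×3 linear system 27x + 27y - 18z = -549, -3x + 5y - 5z = -51, 3x - 4y + z = 12 (e.g. by elimination or Cramer's rule, determinant = -675) gives (-8, -7, 8).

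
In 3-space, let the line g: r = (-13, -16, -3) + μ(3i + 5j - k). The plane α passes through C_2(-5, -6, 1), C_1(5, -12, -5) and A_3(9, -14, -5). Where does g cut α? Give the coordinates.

(-7, -6, -5)

C_2C_1 = (10, -6, -6), C_2A_3 = (14, -8, -6); a normal to α is C_2C_1 × C_2A_3 = (-12, -24, 4).
Using C_2: α has equation -12x - 24y + 4z = 208.
Substitute r = (-13, -16, -3) + t(3, 5, -1) into the plane: 528 + (-160)t = 208, so t = 2.
Intersection: (-13, -16, -3) + 2·(3, 5, -1) = (-7, -6, -5).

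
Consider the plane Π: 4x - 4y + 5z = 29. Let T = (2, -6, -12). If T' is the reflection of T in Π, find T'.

λ = (n·T − d)/|n|² = (-28 − 29)/57 = -1.
Reflection = T − 2λn = (2, -6, -12) − (-2)·(4, -4, 5) = (10, -14, -2).

(10, -14, -2)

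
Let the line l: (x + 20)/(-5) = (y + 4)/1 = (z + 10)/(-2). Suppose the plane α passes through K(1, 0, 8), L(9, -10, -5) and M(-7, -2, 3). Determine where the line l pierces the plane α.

(-5, -7, -4)

l has direction (-5, 1, -2) through (-20, -4, -10).
KL = (8, -10, -13), KM = (-8, -2, -5); a normal to α is KL × KM = (24, 144, -96).
Using K: α has equation 24x + 144y - 96z = -744.
Substitute r = (-20, -4, -10) + t(-5, 1, -2) into the plane: -96 + 216t = -744, so t = -3.
Intersection: (-20, -4, -10) + (-3)·(-5, 1, -2) = (-5, -7, -4).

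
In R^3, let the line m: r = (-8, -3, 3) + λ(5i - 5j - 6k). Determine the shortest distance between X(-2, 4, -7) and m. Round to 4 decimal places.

12.2403

Taking (-8, -3, 3) on m with direction v = (5, -5, -6): w = X − (-8, -3, 3) = (6, 7, -10), and w × v = (-92, -14, -65).
Distance = |w × v| / |v| = √12885 / √86 ≈ 12.2403.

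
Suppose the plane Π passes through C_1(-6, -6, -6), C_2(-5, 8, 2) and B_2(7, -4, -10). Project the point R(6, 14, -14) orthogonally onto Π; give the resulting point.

C_1C_2 = (1, 14, 8), C_1B_2 = (13, 2, -4); a normal to Π is C_1C_2 × C_1B_2 = (-72, 108, -180).
Using C_1: Π has equation -72x + 108y - 180z = 864.
Foot = R − λn with λ = (n·R − d)/|n|² = (3600 − 864)/49248 = 1/18.
Foot = (6, 14, -14) − (1/18)·(-72, 108, -180) = (10, 8, -4).

(10, 8, -4)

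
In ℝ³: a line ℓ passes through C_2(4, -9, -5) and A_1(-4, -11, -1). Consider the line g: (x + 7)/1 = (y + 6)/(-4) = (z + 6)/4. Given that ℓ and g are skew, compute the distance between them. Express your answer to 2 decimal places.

0.28

A direction vector for ℓ is A_1 − C_2 = (-8, -2, 4).
g has direction (1, -4, 4) through (-7, -6, -6).
Common perpendicular direction n = (-8, -2, 4) × (1, -4, 4) = (8, 36, 34).
With w = (-7, -6, -6) − (4, -9, -5) = (-11, 3, -1), w · n = -14.
Distance = |w · n| / |n| = |-14| / √2516 ≈ 0.28.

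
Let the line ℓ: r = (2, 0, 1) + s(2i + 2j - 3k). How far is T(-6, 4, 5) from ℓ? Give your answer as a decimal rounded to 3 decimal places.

8.513

Taking (2, 0, 1) on ℓ with direction v = (2, 2, -3): w = T − (2, 0, 1) = (-8, 4, 4), and w × v = (-20, -16, -24).
Distance = |w × v| / |v| = √1232 / √17 ≈ 8.513.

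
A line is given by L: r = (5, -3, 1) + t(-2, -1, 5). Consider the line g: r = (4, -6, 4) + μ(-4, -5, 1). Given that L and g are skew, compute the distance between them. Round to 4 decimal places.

1.5689

Common perpendicular direction n = (-2, -1, 5) × (-4, -5, 1) = (24, -18, 6).
With w = (4, -6, 4) − (5, -3, 1) = (-1, -3, 3), w · n = 48.
Distance = |w · n| / |n| = |48| / √936 ≈ 1.5689.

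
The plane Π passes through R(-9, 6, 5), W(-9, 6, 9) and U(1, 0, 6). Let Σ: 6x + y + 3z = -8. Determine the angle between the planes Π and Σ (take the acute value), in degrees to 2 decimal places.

RW = (0, 0, 4), RU = (10, -6, 1); a normal to Π is RW × RU = (24, 40, 0).
Using R: Π has equation 24x + 40y = 24.
cos θ = |n₁·n₂| / (|n₁||n₂|) = |184| / (√2176 · √46).
θ = arccos(0.58158) ≈ 54.44°.

54.44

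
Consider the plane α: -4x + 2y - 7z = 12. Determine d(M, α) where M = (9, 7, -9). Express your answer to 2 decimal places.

3.49

n·M − d = (-4)·(9) + (2)·(7) + (-7)·(-9) − 12 = 29; |n| = √69.
Distance = |29| / √69 = 29/√69 ≈ 3.49.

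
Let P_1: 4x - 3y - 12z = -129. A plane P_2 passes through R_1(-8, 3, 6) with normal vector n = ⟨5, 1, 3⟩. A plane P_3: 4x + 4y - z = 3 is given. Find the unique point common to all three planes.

(-9, 11, 5)

P_2: n·r = n·R_1 gives 5x + y + 3z = -19.
Solving the 3×3 linear system 4x - 3y - 12z = -129, 5x + y + 3z = -19, 4x + 4y - z = 3 (e.g. by elimination or Cramer's rule, determinant = -295) gives (-9, 11, 5).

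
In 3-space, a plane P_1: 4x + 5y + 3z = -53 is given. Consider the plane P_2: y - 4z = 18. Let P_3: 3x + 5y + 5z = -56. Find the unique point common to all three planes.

Solving the 3×3 linear system 4x + 5y + 3z = -53, y - 4z = 18, 3x + 5y + 5z = -56 (e.g. by elimination or Cramer's rule, determinant = 31) gives (-7, -2, -5).

(-7, -2, -5)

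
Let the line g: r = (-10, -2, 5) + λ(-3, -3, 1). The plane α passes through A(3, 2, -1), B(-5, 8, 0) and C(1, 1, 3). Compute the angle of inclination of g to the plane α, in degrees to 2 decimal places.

49.30

AB = (-8, 6, 1), AC = (-2, -1, 4); a normal to α is AB × AC = (25, 30, 20).
Using A: α has equation 25x + 30y + 20z = 115.
sin θ = |n·v| / (|n||v|) = |-145| / (√1925 · √19) = 0.75819.
θ ≈ 49.30°.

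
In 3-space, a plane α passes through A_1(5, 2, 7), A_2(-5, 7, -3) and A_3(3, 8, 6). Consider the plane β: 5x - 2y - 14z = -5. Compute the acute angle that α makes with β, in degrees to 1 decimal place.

A_1A_2 = (-10, 5, -10), A_1A_3 = (-2, 6, -1); a normal to α is A_1A_2 × A_1A_3 = (55, 10, -50).
Using A_1: α has equation 55x + 10y - 50z = -55.
cos θ = |n₁·n₂| / (|n₁||n₂|) = |955| / (√5625 · √225).
θ = arccos(0.84889) ≈ 31.9°.

31.9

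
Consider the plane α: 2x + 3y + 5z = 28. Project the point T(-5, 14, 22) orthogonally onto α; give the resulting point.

(-11, 5, 7)

Foot = T − λn with λ = (n·T − d)/|n|² = (142 − 28)/38 = 3.
Foot = (-5, 14, 22) − 3·(2, 3, 5) = (-11, 5, 7).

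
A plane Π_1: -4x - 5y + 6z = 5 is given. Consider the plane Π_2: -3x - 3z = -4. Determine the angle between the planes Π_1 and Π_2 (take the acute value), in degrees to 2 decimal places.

80.73

cos θ = |n₁·n₂| / (|n₁||n₂|) = |-6| / (√77 · √18).
θ = arccos(0.16116) ≈ 80.73°.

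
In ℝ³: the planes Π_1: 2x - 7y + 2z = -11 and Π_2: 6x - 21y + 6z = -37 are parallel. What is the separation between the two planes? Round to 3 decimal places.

0.177

Rescale Π_2 by 1/3: 2x - 7y + 2z = -37/3. Then distance = |-11 − (-37/3)| / √57 ≈ 0.177.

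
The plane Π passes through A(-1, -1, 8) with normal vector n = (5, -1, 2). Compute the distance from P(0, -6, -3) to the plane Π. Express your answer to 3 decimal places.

Π: n·r = n·A gives 5x - y + 2z = 12.
n·P − d = (5)·(0) + (-1)·(-6) + (2)·(-3) − 12 = -12; |n| = √30.
Distance = |-12| / √30 = 12/√30 ≈ 2.191.

2.191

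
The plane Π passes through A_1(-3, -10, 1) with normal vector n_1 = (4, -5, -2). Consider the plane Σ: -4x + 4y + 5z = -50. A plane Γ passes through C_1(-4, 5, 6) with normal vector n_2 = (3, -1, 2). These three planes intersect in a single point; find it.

Π: n_1·r = n_1·A_1 gives 4x - 5y - 2z = 36.
Γ: n_2·r = n_2·C_1 gives 3x - y + 2z = -5.
Solving the 3×3 linear system 4x - 5y - 2z = 36, -4x + 4y + 5z = -50, 3x - y + 2z = -5 (e.g. by elimination or Cramer's rule, determinant = -47) gives (1, -4, -6).

(1, -4, -6)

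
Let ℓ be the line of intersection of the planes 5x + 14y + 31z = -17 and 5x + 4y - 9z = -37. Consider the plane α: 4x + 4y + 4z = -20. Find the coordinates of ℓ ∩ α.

(-4, -2, 1)

Direction of ℓ: (5, 14, 31) × (5, 4, -9) = (-250, 200, -50).
A point on ℓ: solving the two plane equations with x = 16 gives (16, -18, 5).
Substitute r = (16, -18, 5) + t(-250, 200, -50) into the plane: 12 + (-400)t = -20, so t = 2/25.
Intersection: (16, -18, 5) + (2/25)·(-250, 200, -50) = (-4, -2, 1).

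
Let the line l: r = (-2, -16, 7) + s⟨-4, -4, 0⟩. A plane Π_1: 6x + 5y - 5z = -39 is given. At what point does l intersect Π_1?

Substitute r = (-2, -16, 7) + t(-4, -4, 0) into the plane: -127 + (-44)t = -39, so t = -2.
Intersection: (-2, -16, 7) + (-2)·(-4, -4, 0) = (6, -8, 7).

(6, -8, 7)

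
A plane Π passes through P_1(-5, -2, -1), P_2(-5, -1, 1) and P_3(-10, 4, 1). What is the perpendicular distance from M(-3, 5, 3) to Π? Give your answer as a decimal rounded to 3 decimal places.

4.667

P_1P_2 = (0, 1, 2), P_1P_3 = (-5, 6, 2); a normal to Π is P_1P_2 × P_1P_3 = (-10, -10, 5).
Using P_1: Π has equation -10x - 10y + 5z = 65.
n·M − d = (-10)·(-3) + (-10)·(5) + (5)·(3) − 65 = -70; |n| = √225.
Distance = |-70| / √225 = 70/√225 ≈ 4.667.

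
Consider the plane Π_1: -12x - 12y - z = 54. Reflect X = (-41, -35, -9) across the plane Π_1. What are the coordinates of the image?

λ = (n·X − d)/|n|² = (921 − 54)/289 = 3.
Reflection = X − 2λn = (-41, -35, -9) − 6·(-12, -12, -1) = (31, 37, -3).

(31, 37, -3)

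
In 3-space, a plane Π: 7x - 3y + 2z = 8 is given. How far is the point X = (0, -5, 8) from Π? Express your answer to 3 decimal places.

2.921

n·X − d = (7)·(0) + (-3)·(-5) + (2)·(8) − 8 = 23; |n| = √62.
Distance = |23| / √62 = 23/√62 ≈ 2.921.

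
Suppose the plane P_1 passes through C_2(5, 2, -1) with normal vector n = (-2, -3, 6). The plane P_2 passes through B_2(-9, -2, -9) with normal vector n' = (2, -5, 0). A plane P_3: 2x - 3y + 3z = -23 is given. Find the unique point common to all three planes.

(-4, 0, -5)

P_1: n·r = n·C_2 gives -2x - 3y + 6z = -22.
P_2: n'·r = n'·B_2 gives 2x - 5y = -8.
Solving the 3×3 linear system -2x - 3y + 6z = -22, 2x - 5y = -8, 2x - 3y + 3z = -23 (e.g. by elimination or Cramer's rule, determinant = 72) gives (-4, 0, -5).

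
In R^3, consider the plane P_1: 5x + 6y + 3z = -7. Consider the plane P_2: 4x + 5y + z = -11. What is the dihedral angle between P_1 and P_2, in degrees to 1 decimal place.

12.2

cos θ = |n₁·n₂| / (|n₁||n₂|) = |53| / (√70 · √42).
θ = arccos(0.97747) ≈ 12.2°.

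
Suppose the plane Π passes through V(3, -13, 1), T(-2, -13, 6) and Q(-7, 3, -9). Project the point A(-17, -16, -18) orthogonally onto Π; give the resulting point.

(-5, -1, -6)

VT = (-5, 0, 5), VQ = (-10, 16, -10); a normal to Π is VT × VQ = (-80, -100, -80).
Using V: Π has equation -80x - 100y - 80z = 980.
Foot = A − λn with λ = (n·A − d)/|n|² = (4400 − 980)/22800 = 3/20.
Foot = (-17, -16, -18) − (3/20)·(-80, -100, -80) = (-5, -1, -6).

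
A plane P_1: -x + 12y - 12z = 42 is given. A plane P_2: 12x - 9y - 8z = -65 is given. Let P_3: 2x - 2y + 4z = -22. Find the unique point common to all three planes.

(-6, 1, -2)

Solving the 3×3 linear system -x + 12y - 12z = 42, 12x - 9y - 8z = -65, 2x - 2y + 4z = -22 (e.g. by elimination or Cramer's rule, determinant = -644) gives (-6, 1, -2).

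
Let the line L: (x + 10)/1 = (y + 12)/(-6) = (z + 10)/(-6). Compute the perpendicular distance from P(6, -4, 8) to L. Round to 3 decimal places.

19.378

L has direction (1, -6, -6) through (-10, -12, -10).
Taking (-10, -12, -10) on L with direction v = (1, -6, -6): w = P − (-10, -12, -10) = (16, 8, 18), and w × v = (60, 114, -104).
Distance = |w × v| / |v| = √27412 / √73 ≈ 19.378.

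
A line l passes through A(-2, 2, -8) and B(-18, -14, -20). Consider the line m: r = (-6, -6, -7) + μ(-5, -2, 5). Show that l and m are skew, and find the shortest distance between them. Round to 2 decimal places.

4.16

A direction vector for l is B − A = (-16, -16, -12).
Common perpendicular direction n = (-16, -16, -12) × (-5, -2, 5) = (-104, 140, -48).
With w = (-6, -6, -7) − (-2, 2, -8) = (-4, -8, 1), w · n = -752.
Since n ≠ 0 the lines are not parallel, and w · n = -752 ≠ 0 so they do not intersect; hence they are skew.
Distance = |w · n| / |n| = |-752| / √32720 ≈ 4.16.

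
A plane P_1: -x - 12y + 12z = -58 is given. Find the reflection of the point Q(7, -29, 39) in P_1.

(13, 43, -33)

λ = (n·Q − d)/|n|² = (809 − (-58))/289 = 3.
Reflection = Q − 2λn = (7, -29, 39) − 6·(-1, -12, 12) = (13, 43, -33).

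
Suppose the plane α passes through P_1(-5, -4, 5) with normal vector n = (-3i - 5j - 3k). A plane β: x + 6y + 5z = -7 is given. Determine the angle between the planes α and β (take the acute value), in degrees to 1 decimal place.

α: n·r = n·P_1 gives -3x - 5y - 3z = 20.
cos θ = |n₁·n₂| / (|n₁||n₂|) = |-48| / (√43 · √62).
θ = arccos(0.92963) ≈ 21.6°.

21.6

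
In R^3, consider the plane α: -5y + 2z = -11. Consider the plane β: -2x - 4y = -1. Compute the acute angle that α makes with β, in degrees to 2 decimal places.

33.85

cos θ = |n₁·n₂| / (|n₁||n₂|) = |20| / (√29 · √20).
θ = arccos(0.83045) ≈ 33.85°.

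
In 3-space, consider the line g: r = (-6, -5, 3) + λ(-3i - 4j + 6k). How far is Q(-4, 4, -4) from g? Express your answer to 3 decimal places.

4.281

Taking (-6, -5, 3) on g with direction v = (-3, -4, 6): w = Q − (-6, -5, 3) = (2, 9, -7), and w × v = (26, 9, 19).
Distance = |w × v| / |v| = √1118 / √61 ≈ 4.281.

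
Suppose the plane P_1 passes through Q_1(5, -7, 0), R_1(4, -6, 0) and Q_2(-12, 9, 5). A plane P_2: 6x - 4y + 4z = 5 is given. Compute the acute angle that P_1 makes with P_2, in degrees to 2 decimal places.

Q_1R_1 = (-1, 1, 0), Q_1Q_2 = (-17, 16, 5); a normal to P_1 is Q_1R_1 × Q_1Q_2 = (5, 5, 1).
Using Q_1: P_1 has equation 5x + 5y + z = -10.
cos θ = |n₁·n₂| / (|n₁||n₂|) = |14| / (√51 · √68).
θ = arccos(0.23773) ≈ 76.25°.

76.25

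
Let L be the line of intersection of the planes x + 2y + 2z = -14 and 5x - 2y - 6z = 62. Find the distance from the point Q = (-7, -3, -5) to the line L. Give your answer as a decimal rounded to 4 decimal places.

Direction of L: (1, 2, 2) × (5, -2, -6) = (-8, 16, -12).
A point on L: solving the two plane equations with x = 4 gives (4, -3, -6).
Taking (4, -3, -6) on L with direction v = (-8, 16, -12): w = Q − (4, -3, -6) = (-11, 0, 1), and w × v = (-16, -140, -176).
Distance = |w × v| / |v| = √50832 / √464 ≈ 10.4667.

10.4667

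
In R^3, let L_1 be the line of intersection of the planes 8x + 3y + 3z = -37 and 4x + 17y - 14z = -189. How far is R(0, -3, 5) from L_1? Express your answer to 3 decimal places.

5.201

Direction of L_1: (8, 3, 3) × (4, 17, -14) = (-93, 124, 124).
A point on L_1: solving the two plane equations with x = -5 gives (-5, -5, 6).
Taking (-5, -5, 6) on L_1 with direction v = (-93, 124, 124): w = R − (-5, -5, 6) = (5, 2, -1), and w × v = (372, -527, 806).
Distance = |w × v| / |v| = √1065749 / √39401 ≈ 5.201.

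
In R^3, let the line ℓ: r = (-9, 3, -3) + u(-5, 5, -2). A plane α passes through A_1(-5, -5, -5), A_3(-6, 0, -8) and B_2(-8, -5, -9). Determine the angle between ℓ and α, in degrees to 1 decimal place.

A_1A_3 = (-1, 5, -3), A_1B_2 = (-3, 0, -4); a normal to α is A_1A_3 × A_1B_2 = (-20, 5, 15).
Using A_1: α has equation -20x + 5y + 15z = 0.
sin θ = |n·v| / (|n||v|) = |95| / (√650 · √54) = 0.50707.
θ ≈ 30.5°.

30.5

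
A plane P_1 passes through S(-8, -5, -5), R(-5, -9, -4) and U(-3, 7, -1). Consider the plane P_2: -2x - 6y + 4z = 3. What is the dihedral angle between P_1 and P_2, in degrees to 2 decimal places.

SR = (3, -4, 1), SU = (5, 12, 4); a normal to P_1 is SR × SU = (-28, -7, 56).
Using S: P_1 has equation -28x - 7y + 56z = -21.
cos θ = |n₁·n₂| / (|n₁||n₂|) = |322| / (√3969 · √56).
θ = arccos(0.68300) ≈ 46.92°.

46.92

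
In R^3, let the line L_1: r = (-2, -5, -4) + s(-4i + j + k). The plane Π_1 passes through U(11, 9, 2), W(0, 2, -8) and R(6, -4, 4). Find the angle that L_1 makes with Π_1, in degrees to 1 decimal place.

UW = (-11, -7, -10), UR = (-5, -13, 2); a normal to Π_1 is UW × UR = (-144, 72, 108).
Using U: Π_1 has equation -144x + 72y + 108z = -720.
sin θ = |n·v| / (|n||v|) = |756| / (√37584 · √18) = 0.91915.
θ ≈ 66.8°.

66.8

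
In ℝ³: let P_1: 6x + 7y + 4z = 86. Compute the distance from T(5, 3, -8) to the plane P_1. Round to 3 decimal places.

6.667

n·T − d = (6)·(5) + (7)·(3) + (4)·(-8) − 86 = -67; |n| = √101.
Distance = |-67| / √101 = 67/√101 ≈ 6.667.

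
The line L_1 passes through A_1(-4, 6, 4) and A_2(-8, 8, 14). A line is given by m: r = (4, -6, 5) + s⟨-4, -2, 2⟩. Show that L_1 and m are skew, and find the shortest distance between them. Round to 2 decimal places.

A direction vector for L_1 is A_2 − A_1 = (-4, 2, 10).
Common perpendicular direction n = (-4, 2, 10) × (-4, -2, 2) = (24, -32, 16).
With w = (4, -6, 5) − (-4, 6, 4) = (8, -12, 1), w · n = 592.
Since n ≠ 0 the lines are not parallel, and w · n = 592 ≠ 0 so they do not intersect; hence they are skew.
Distance = |w · n| / |n| = |592| / √1856 ≈ 13.74.

13.74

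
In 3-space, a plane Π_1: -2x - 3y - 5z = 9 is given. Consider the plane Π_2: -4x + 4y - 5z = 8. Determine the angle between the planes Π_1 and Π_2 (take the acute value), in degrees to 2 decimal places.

63.18

cos θ = |n₁·n₂| / (|n₁||n₂|) = |21| / (√38 · √57).
θ = arccos(0.45122) ≈ 63.18°.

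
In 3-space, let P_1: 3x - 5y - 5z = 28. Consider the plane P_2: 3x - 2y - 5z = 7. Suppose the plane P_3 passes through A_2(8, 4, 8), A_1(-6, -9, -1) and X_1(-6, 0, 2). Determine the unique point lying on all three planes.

(1, -7, 2)

A_2A_1 = (-14, -13, -9), A_2X_1 = (-14, -4, -6); a normal to P_3 is A_2A_1 × A_2X_1 = (42, 42, -126).
Using A_2: P_3 has equation 42x + 42y - 126z = -504.
Solving the 3×3 linear system 3x - 5y - 5z = 28, 3x - 2y - 5z = 7, 42x + 42y - 126z = -504 (e.g. by elimination or Cramer's rule, determinant = -504) gives (1, -7, 2).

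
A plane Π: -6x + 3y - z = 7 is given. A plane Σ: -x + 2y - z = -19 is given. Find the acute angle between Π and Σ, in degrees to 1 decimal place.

cos θ = |n₁·n₂| / (|n₁||n₂|) = |13| / (√46 · √6).
θ = arccos(0.78251) ≈ 38.5°.

38.5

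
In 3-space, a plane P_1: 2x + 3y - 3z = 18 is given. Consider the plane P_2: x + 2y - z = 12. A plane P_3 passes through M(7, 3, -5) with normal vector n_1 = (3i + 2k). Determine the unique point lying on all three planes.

P_3: n_1·r = n_1·M gives 3x + 2z = 11.
Solving the 3×3 linear system 2x + 3y - 3z = 18, x + 2y - z = 12, 3x + 2z = 11 (e.g. by elimination or Cramer's rule, determinant = 11) gives (3, 5, 1).

(3, 5, 1)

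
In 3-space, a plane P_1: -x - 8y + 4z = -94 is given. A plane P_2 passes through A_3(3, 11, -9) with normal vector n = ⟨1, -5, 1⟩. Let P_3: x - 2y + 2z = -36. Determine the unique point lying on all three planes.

(-6, 10, -5)

P_2: n·r = n·A_3 gives x - 5y + z = -61.
Solving the 3×3 linear system -x - 8y + 4z = -94, x - 5y + z = -61, x - 2y + 2z = -36 (e.g. by elimination or Cramer's rule, determinant = 28) gives (-6, 10, -5).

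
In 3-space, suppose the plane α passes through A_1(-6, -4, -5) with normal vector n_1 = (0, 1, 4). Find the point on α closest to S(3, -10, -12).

(3, -8, -4)

α: n_1·r = n_1·A_1 gives y + 4z = -24.
Foot = S − λn with λ = (n·S − d)/|n|² = (-58 − (-24))/17 = -2.
Foot = (3, -10, -12) − (-2)·(0, 1, 4) = (3, -8, -4).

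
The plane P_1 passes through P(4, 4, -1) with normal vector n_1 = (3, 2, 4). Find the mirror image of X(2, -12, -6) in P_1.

P_1: n_1·r = n_1·P gives 3x + 2y + 4z = 16.
λ = (n·X − d)/|n|² = (-42 − 16)/29 = -2.
Reflection = X − 2λn = (2, -12, -6) − (-4)·(3, 2, 4) = (14, -4, 10).

(14, -4, 10)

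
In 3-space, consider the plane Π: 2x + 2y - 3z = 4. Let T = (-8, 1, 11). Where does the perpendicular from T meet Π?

(-2, 7, 2)

Foot = T − λn with λ = (n·T − d)/|n|² = (-47 − 4)/17 = -3.
Foot = (-8, 1, 11) − (-3)·(2, 2, -3) = (-2, 7, 2).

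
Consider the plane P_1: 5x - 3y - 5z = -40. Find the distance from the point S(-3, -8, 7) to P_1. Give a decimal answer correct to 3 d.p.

1.823

n·S − d = (5)·(-3) + (-3)·(-8) + (-5)·(7) − (-40) = 14; |n| = √59.
Distance = |14| / √59 = 14/√59 ≈ 1.823.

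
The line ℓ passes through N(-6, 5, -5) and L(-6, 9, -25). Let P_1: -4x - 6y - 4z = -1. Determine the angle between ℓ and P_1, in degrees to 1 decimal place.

A direction vector for ℓ is L − N = (0, 4, -20).
sin θ = |n·v| / (|n||v|) = |56| / (√68 · √416) = 0.33296.
θ ≈ 19.4°.

19.4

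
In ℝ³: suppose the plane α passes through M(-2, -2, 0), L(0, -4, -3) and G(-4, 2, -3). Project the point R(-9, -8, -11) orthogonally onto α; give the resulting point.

ML = (2, -2, -3), MG = (-2, 4, -3); a normal to α is ML × MG = (18, 12, 4).
Using M: α has equation 18x + 12y + 4z = -60.
Foot = R − λn with λ = (n·R − d)/|n|² = (-302 − (-60))/484 = -1/2.
Foot = (-9, -8, -11) − (-1/2)·(18, 12, 4) = (0, -2, -9).

(0, -2, -9)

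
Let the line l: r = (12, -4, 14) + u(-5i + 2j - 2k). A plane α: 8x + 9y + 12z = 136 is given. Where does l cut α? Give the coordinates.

Substitute r = (12, -4, 14) + t(-5, 2, -2) into the plane: 228 + (-46)t = 136, so t = 2.
Intersection: (12, -4, 14) + 2·(-5, 2, -2) = (2, 0, 10).

(2, 0, 10)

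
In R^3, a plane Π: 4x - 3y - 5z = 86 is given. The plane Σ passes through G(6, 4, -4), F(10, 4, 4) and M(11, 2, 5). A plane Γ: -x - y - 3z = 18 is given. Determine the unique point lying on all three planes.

(8, -8, -6)

GF = (4, 0, 8), GM = (5, -2, 9); a normal to Σ is GF × GM = (16, 4, -8).
Using G: Σ has equation 16x + 4y - 8z = 144.
Solving the 3×3 linear system 4x - 3y - 5z = 86, 16x + 4y - 8z = 144, -x - y - 3z = 18 (e.g. by elimination or Cramer's rule, determinant = -188) gives (8, -8, -6).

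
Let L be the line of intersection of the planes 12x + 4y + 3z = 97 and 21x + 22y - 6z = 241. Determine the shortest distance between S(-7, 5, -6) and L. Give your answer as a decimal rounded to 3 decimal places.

Direction of L: (12, 4, 3) × (21, 22, -6) = (-90, 135, 180).
A point on L: solving the two plane equations with x = 7 gives (7, 4, -1).
Taking (7, 4, -1) on L with direction v = (-90, 135, 180): w = S − (7, 4, -1) = (-14, 1, -5), and w × v = (855, 2970, -1800).
Distance = |w × v| / |v| = √12791925 / √58725 ≈ 14.759.

14.759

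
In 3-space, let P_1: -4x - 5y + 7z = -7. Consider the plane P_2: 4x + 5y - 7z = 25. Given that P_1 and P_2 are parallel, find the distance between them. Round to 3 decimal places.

1.897

Rescale P_2 by 1/(-1): -4x - 5y + 7z = -25. Then distance = |-7 − (-25)| / √90 ≈ 1.897.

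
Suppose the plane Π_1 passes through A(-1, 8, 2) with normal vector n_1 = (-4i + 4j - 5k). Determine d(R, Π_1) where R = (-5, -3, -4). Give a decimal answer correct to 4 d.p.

Π_1: n_1·r = n_1·A gives -4x + 4y - 5z = 26.
n·R − d = (-4)·(-5) + (4)·(-3) + (-5)·(-4) − 26 = 2; |n| = √57.
Distance = |2| / √57 = 2/√57 ≈ 0.2649.

0.2649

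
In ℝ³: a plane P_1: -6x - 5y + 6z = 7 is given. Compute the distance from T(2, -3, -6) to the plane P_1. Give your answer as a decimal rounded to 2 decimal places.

n·T − d = (-6)·(2) + (-5)·(-3) + (6)·(-6) − 7 = -40; |n| = √97.
Distance = |-40| / √97 = 40/√97 ≈ 4.06.

4.06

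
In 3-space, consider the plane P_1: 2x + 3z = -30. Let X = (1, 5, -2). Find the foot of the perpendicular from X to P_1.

Foot = X − λn with λ = (n·X − d)/|n|² = (-4 − (-30))/13 = 2.
Foot = (1, 5, -2) − 2·(2, 0, 3) = (-3, 5, -8).

(-3, 5, -8)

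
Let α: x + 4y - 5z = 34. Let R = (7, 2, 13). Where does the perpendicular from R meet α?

Foot = R − λn with λ = (n·R − d)/|n|² = (-50 − 34)/42 = -2.
Foot = (7, 2, 13) − (-2)·(1, 4, -5) = (9, 10, 3).

(9, 10, 3)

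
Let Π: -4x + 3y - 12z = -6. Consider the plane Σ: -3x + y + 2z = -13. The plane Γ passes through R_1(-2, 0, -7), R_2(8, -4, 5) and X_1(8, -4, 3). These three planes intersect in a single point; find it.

R_1R_2 = (10, -4, 12), R_1X_1 = (10, -4, 10); a normal to Γ is R_1R_2 × R_1X_1 = (8, 20, 0).
Using R_1: Γ has equation 8x + 20y = -16.
Solving the 3×3 linear system -4x + 3y - 12z = -6, -3x + y + 2z = -13, 8x + 20y = -16 (e.g. by elimination or Cramer's rule, determinant = 1024) gives (3, -2, -1).

(3, -2, -1)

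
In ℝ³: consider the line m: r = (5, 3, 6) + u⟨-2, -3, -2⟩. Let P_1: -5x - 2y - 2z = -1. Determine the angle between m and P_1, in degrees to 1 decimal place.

sin θ = |n·v| / (|n||v|) = |20| / (√33 · √17) = 0.84440.
θ ≈ 57.6°.

57.6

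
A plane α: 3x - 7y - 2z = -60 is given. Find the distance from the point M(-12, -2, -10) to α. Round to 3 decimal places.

n·M − d = (3)·(-12) + (-7)·(-2) + (-2)·(-10) − (-60) = 58; |n| = √62.
Distance = |58| / √62 = 58/√62 ≈ 7.366.

7.366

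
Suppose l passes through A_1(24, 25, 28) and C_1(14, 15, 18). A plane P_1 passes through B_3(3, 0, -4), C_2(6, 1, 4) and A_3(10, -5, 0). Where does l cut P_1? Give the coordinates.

(4, 5, 8)

A direction vector for l is C_1 − A_1 = (-10, -10, -10).
B_3C_2 = (3, 1, 8), B_3A_3 = (7, -5, 4); a normal to P_1 is B_3C_2 × B_3A_3 = (44, 44, -22).
Using B_3: P_1 has equation 44x + 44y - 22z = 220.
Substitute r = (24, 25, 28) + t(-10, -10, -10) into the plane: 1540 + (-660)t = 220, so t = 2.
Intersection: (24, 25, 28) + 2·(-10, -10, -10) = (4, 5, 8).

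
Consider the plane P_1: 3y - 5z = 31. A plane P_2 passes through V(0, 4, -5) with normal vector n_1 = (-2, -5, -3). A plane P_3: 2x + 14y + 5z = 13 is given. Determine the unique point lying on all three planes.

P_2: n_1·r = n_1·V gives -2x - 5y - 3z = -5.
Solving the 3×3 linear system 3y - 5z = 31, -2x - 5y - 3z = -5, 2x + 14y + 5z = 13 (e.g. by elimination or Cramer's rule, determinant = 102) gives (5, 2, -5).

(5, 2, -5)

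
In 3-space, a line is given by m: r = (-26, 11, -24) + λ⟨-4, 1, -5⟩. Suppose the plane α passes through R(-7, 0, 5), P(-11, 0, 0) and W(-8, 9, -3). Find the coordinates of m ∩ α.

(-10, 7, -4)

RP = (-4, 0, -5), RW = (-1, 9, -8); a normal to α is RP × RW = (45, -27, -36).
Using R: α has equation 45x - 27y - 36z = -495.
Substitute r = (-26, 11, -24) + t(-4, 1, -5) into the plane: -603 + (-27)t = -495, so t = -4.
Intersection: (-26, 11, -24) + (-4)·(-4, 1, -5) = (-10, 7, -4).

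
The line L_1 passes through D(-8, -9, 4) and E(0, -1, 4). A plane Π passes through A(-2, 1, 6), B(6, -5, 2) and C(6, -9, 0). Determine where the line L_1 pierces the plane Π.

A direction vector for L_1 is E − D = (8, 8, 0).
AB = (8, -6, -4), AC = (8, -10, -6); a normal to Π is AB × AC = (-4, 16, -32).
Using A: Π has equation -4x + 16y - 32z = -168.
Substitute r = (-8, -9, 4) + t(8, 8, 0) into the plane: -240 + 96t = -168, so t = 3/4.
Intersection: (-8, -9, 4) + (3/4)·(8, 8, 0) = (-2, -3, 4).

(-2, -3, 4)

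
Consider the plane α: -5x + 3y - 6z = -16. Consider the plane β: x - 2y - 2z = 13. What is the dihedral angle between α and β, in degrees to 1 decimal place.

87.7

cos θ = |n₁·n₂| / (|n₁||n₂|) = |1| / (√70 · √9).
θ = arccos(0.03984) ≈ 87.7°.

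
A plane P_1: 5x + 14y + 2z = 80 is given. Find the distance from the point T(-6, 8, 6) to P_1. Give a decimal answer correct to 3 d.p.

n·T − d = (5)·(-6) + (14)·(8) + (2)·(6) − 80 = 14; |n| = √225.
Distance = |14| / √225 = 14/√225 ≈ 0.933.

0.933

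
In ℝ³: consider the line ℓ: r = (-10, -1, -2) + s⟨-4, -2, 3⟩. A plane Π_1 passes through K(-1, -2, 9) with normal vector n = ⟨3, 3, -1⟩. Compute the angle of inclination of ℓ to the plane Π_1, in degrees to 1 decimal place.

Π_1: n·r = n·K gives 3x + 3y - z = -18.
sin θ = |n·v| / (|n||v|) = |-21| / (√19 · √29) = 0.89463.
θ ≈ 63.5°.

63.5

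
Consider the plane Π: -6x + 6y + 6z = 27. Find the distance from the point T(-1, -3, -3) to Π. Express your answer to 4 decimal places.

5.4848

n·T − d = (-6)·(-1) + (6)·(-3) + (6)·(-3) − 27 = -57; |n| = √108.
Distance = |-57| / √108 = 57/√108 ≈ 5.4848.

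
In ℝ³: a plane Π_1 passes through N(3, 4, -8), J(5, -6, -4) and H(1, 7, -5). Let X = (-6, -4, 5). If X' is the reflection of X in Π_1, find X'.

(6, 0, 9)

NJ = (2, -10, 4), NH = (-2, 3, 3); a normal to Π_1 is NJ × NH = (-42, -14, -14).
Using N: Π_1 has equation -42x - 14y - 14z = -70.
λ = (n·X − d)/|n|² = (238 − (-70))/2156 = 1/7.
Reflection = X − 2λn = (-6, -4, 5) − (2/7)·(-42, -14, -14) = (6, 0, 9).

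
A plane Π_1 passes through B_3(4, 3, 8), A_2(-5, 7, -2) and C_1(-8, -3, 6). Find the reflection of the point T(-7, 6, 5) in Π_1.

B_3A_2 = (-9, 4, -10), B_3C_1 = (-12, -6, -2); a normal to Π_1 is B_3A_2 × B_3C_1 = (-68, 102, 102).
Using B_3: Π_1 has equation -68x + 102y + 102z = 850.
λ = (n·T − d)/|n|² = (1598 − 850)/25432 = 1/34.
Reflection = T − 2λn = (-7, 6, 5) − (1/17)·(-68, 102, 102) = (-3, 0, -1).

(-3, 0, -1)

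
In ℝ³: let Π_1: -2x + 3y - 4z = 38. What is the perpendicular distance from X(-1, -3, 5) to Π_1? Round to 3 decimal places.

n·X − d = (-2)·(-1) + (3)·(-3) + (-4)·(5) − 38 = -65; |n| = √29.
Distance = |-65| / √29 = 65/√29 ≈ 12.070.

12.070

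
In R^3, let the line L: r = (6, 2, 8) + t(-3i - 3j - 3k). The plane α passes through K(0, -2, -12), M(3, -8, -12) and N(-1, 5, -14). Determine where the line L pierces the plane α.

(-6, -10, -4)

KM = (3, -6, 0), KN = (-1, 7, -2); a normal to α is KM × KN = (12, 6, 15).
Using K: α has equation 12x + 6y + 15z = -192.
Substitute r = (6, 2, 8) + t(-3, -3, -3) into the plane: 204 + (-99)t = -192, so t = 4.
Intersection: (6, 2, 8) + 4·(-3, -3, -3) = (-6, -10, -4).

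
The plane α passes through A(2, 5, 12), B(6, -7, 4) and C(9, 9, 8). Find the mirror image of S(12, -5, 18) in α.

(-4, 3, -2)

AB = (4, -12, -8), AC = (7, 4, -4); a normal to α is AB × AC = (80, -40, 100).
Using A: α has equation 80x - 40y + 100z = 1160.
λ = (n·S − d)/|n|² = (2960 − 1160)/18000 = 1/10.
Reflection = S − 2λn = (12, -5, 18) − (1/5)·(80, -40, 100) = (-4, 3, -2).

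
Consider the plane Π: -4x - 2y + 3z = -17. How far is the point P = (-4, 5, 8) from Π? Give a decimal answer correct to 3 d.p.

8.728

n·P − d = (-4)·(-4) + (-2)·(5) + (3)·(8) − (-17) = 47; |n| = √29.
Distance = |47| / √29 = 47/√29 ≈ 8.728.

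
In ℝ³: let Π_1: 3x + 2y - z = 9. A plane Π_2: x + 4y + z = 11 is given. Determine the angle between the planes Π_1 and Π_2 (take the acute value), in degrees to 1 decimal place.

51.0

cos θ = |n₁·n₂| / (|n₁||n₂|) = |10| / (√14 · √18).
θ = arccos(0.62994) ≈ 51.0°.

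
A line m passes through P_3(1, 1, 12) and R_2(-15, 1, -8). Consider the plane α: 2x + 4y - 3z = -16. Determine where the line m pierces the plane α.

(-7, 1, 2)

A direction vector for m is R_2 − P_3 = (-16, 0, -20).
Substitute r = (1, 1, 12) + t(-16, 0, -20) into the plane: -30 + 28t = -16, so t = 1/2.
Intersection: (1, 1, 12) + (1/2)·(-16, 0, -20) = (-7, 1, 2).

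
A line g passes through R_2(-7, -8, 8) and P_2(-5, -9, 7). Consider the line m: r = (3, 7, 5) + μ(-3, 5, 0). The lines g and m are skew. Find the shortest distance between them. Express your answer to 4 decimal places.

A direction vector for g is P_2 − R_2 = (2, -1, -1).
Common perpendicular direction n = (2, -1, -1) × (-3, 5, 0) = (5, 3, 7).
With w = (3, 7, 5) − (-7, -8, 8) = (10, 15, -3), w · n = 74.
Distance = |w · n| / |n| = |74| / √83 ≈ 8.1226.

8.1226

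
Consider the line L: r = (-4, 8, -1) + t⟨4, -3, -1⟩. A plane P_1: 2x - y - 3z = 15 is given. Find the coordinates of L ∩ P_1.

Substitute r = (-4, 8, -1) + t(4, -3, -1) into the plane: -13 + 14t = 15, so t = 2.
Intersection: (-4, 8, -1) + 2·(4, -3, -1) = (4, 2, -3).

(4, 2, -3)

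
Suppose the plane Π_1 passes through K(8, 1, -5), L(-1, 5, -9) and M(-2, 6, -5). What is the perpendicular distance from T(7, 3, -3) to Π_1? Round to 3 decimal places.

KL = (-9, 4, -4), KM = (-10, 5, 0); a normal to Π_1 is KL × KM = (20, 40, -5).
Using K: Π_1 has equation 20x + 40y - 5z = 225.
n·T − d = (20)·(7) + (40)·(3) + (-5)·(-3) − 225 = 50; |n| = √2025.
Distance = |50| / √2025 = 50/√2025 ≈ 1.111.

1.111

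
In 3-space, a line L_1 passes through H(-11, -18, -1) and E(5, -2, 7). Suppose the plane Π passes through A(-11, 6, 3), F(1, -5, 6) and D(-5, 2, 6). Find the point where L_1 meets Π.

A direction vector for L_1 is E − H = (16, 16, 8).
AF = (12, -11, 3), AD = (6, -4, 3); a normal to Π is AF × AD = (-21, -18, 18).
Using A: Π has equation -21x - 18y + 18z = 177.
Substitute r = (-11, -18, -1) + t(16, 16, 8) into the plane: 537 + (-480)t = 177, so t = 3/4.
Intersection: (-11, -18, -1) + (3/4)·(16, 16, 8) = (1, -6, 5).

(1, -6, 5)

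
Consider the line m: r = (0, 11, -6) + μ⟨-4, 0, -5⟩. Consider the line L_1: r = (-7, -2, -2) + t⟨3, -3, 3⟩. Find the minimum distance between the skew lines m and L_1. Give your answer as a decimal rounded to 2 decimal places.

9.88

Common perpendicular direction n = (-4, 0, -5) × (3, -3, 3) = (-15, -3, 12).
With w = (-7, -2, -2) − (0, 11, -6) = (-7, -13, 4), w · n = 192.
Distance = |w · n| / |n| = |192| / √378 ≈ 9.88.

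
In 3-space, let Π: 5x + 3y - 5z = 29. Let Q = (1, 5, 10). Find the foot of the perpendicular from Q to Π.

(6, 8, 5)

Foot = Q − λn with λ = (n·Q − d)/|n|² = (-30 − 29)/59 = -1.
Foot = (1, 5, 10) − (-1)·(5, 3, -5) = (6, 8, 5).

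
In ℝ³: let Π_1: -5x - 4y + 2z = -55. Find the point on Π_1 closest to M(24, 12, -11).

(9, 0, -5)

Foot = M − λn with λ = (n·M − d)/|n|² = (-190 − (-55))/45 = -3.
Foot = (24, 12, -11) − (-3)·(-5, -4, 2) = (9, 0, -5).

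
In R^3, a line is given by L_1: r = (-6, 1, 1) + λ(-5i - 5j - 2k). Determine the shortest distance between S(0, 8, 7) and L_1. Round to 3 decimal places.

3.347

Taking (-6, 1, 1) on L_1 with direction v = (-5, -5, -2): w = S − (-6, 1, 1) = (6, 7, 6), and w × v = (16, -18, 5).
Distance = |w × v| / |v| = √605 / √54 ≈ 3.347.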